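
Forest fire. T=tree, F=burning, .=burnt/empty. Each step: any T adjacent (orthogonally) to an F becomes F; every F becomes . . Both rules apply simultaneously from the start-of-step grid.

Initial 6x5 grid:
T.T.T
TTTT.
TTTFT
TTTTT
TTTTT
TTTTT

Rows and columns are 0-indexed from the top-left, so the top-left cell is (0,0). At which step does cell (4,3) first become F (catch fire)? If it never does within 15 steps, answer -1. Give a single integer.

Step 1: cell (4,3)='T' (+4 fires, +1 burnt)
Step 2: cell (4,3)='F' (+5 fires, +4 burnt)
  -> target ignites at step 2
Step 3: cell (4,3)='.' (+7 fires, +5 burnt)
Step 4: cell (4,3)='.' (+5 fires, +7 burnt)
Step 5: cell (4,3)='.' (+3 fires, +5 burnt)
Step 6: cell (4,3)='.' (+1 fires, +3 burnt)
Step 7: cell (4,3)='.' (+0 fires, +1 burnt)
  fire out at step 7

2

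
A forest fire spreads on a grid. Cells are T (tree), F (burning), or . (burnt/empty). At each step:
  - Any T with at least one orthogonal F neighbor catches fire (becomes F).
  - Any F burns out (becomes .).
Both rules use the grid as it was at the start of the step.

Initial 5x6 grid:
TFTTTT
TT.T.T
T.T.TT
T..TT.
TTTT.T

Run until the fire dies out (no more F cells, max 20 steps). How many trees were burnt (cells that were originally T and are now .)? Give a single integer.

Answer: 19

Derivation:
Step 1: +3 fires, +1 burnt (F count now 3)
Step 2: +2 fires, +3 burnt (F count now 2)
Step 3: +3 fires, +2 burnt (F count now 3)
Step 4: +2 fires, +3 burnt (F count now 2)
Step 5: +2 fires, +2 burnt (F count now 2)
Step 6: +2 fires, +2 burnt (F count now 2)
Step 7: +2 fires, +2 burnt (F count now 2)
Step 8: +2 fires, +2 burnt (F count now 2)
Step 9: +1 fires, +2 burnt (F count now 1)
Step 10: +0 fires, +1 burnt (F count now 0)
Fire out after step 10
Initially T: 21, now '.': 28
Total burnt (originally-T cells now '.'): 19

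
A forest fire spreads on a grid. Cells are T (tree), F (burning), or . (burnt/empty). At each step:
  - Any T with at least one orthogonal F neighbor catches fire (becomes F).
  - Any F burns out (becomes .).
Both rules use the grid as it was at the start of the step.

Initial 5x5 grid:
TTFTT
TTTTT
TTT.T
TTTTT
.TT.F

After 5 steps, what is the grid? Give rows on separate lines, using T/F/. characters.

Step 1: 4 trees catch fire, 2 burn out
  TF.FT
  TTFTT
  TTT.T
  TTTTF
  .TT..
Step 2: 7 trees catch fire, 4 burn out
  F...F
  TF.FT
  TTF.F
  TTTF.
  .TT..
Step 3: 4 trees catch fire, 7 burn out
  .....
  F...F
  TF...
  TTF..
  .TT..
Step 4: 3 trees catch fire, 4 burn out
  .....
  .....
  F....
  TF...
  .TF..
Step 5: 2 trees catch fire, 3 burn out
  .....
  .....
  .....
  F....
  .F...

.....
.....
.....
F....
.F...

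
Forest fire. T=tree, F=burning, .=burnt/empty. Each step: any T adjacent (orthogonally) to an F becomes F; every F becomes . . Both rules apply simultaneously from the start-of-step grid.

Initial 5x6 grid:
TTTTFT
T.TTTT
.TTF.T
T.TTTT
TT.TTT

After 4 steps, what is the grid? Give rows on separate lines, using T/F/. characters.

Step 1: 6 trees catch fire, 2 burn out
  TTTF.F
  T.TFFT
  .TF..T
  T.TFTT
  TT.TTT
Step 2: 7 trees catch fire, 6 burn out
  TTF...
  T.F..F
  .F...T
  T.F.FT
  TT.FTT
Step 3: 4 trees catch fire, 7 burn out
  TF....
  T.....
  .....F
  T....F
  TT..FT
Step 4: 2 trees catch fire, 4 burn out
  F.....
  T.....
  ......
  T.....
  TT...F

F.....
T.....
......
T.....
TT...F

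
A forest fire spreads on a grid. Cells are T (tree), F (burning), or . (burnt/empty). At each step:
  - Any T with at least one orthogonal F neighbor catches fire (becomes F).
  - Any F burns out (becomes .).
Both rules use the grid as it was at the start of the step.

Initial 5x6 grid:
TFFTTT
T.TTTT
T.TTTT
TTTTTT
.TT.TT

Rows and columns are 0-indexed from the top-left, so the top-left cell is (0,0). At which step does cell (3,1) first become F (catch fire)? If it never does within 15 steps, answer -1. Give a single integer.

Step 1: cell (3,1)='T' (+3 fires, +2 burnt)
Step 2: cell (3,1)='T' (+4 fires, +3 burnt)
Step 3: cell (3,1)='T' (+5 fires, +4 burnt)
Step 4: cell (3,1)='F' (+6 fires, +5 burnt)
  -> target ignites at step 4
Step 5: cell (3,1)='.' (+3 fires, +6 burnt)
Step 6: cell (3,1)='.' (+2 fires, +3 burnt)
Step 7: cell (3,1)='.' (+1 fires, +2 burnt)
Step 8: cell (3,1)='.' (+0 fires, +1 burnt)
  fire out at step 8

4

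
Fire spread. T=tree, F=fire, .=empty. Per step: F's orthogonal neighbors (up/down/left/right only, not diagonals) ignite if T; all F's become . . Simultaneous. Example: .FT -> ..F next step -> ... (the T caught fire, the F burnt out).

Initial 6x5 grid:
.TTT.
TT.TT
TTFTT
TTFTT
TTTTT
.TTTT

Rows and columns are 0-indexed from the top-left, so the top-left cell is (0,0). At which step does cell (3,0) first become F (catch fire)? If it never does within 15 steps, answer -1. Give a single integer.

Step 1: cell (3,0)='T' (+5 fires, +2 burnt)
Step 2: cell (3,0)='F' (+9 fires, +5 burnt)
  -> target ignites at step 2
Step 3: cell (3,0)='.' (+8 fires, +9 burnt)
Step 4: cell (3,0)='.' (+2 fires, +8 burnt)
Step 5: cell (3,0)='.' (+0 fires, +2 burnt)
  fire out at step 5

2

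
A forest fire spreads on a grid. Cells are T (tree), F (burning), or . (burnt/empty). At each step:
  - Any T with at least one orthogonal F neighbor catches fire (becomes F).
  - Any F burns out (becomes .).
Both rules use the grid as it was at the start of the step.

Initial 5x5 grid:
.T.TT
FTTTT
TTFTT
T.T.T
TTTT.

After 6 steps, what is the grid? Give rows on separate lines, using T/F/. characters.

Step 1: 6 trees catch fire, 2 burn out
  .T.TT
  .FFTT
  FF.FT
  T.F.T
  TTTT.
Step 2: 5 trees catch fire, 6 burn out
  .F.TT
  ...FT
  ....F
  F...T
  TTFT.
Step 3: 6 trees catch fire, 5 burn out
  ...FT
  ....F
  .....
  ....F
  FF.F.
Step 4: 1 trees catch fire, 6 burn out
  ....F
  .....
  .....
  .....
  .....
Step 5: 0 trees catch fire, 1 burn out
  .....
  .....
  .....
  .....
  .....
Step 6: 0 trees catch fire, 0 burn out
  .....
  .....
  .....
  .....
  .....

.....
.....
.....
.....
.....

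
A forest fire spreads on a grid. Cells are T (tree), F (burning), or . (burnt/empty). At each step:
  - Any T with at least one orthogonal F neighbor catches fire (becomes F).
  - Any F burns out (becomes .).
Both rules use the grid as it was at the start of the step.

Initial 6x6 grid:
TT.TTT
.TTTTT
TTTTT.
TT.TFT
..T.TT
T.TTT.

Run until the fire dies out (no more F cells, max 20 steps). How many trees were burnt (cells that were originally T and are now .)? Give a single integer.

Step 1: +4 fires, +1 burnt (F count now 4)
Step 2: +4 fires, +4 burnt (F count now 4)
Step 3: +5 fires, +4 burnt (F count now 5)
Step 4: +5 fires, +5 burnt (F count now 5)
Step 5: +4 fires, +5 burnt (F count now 4)
Step 6: +2 fires, +4 burnt (F count now 2)
Step 7: +1 fires, +2 burnt (F count now 1)
Step 8: +0 fires, +1 burnt (F count now 0)
Fire out after step 8
Initially T: 26, now '.': 35
Total burnt (originally-T cells now '.'): 25

Answer: 25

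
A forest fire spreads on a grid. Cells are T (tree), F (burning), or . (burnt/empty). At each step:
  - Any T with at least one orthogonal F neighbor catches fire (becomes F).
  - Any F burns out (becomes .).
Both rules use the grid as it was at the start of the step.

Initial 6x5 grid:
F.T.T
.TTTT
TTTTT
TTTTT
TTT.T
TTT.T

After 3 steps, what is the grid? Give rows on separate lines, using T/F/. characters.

Step 1: 0 trees catch fire, 1 burn out
  ..T.T
  .TTTT
  TTTTT
  TTTTT
  TTT.T
  TTT.T
Step 2: 0 trees catch fire, 0 burn out
  ..T.T
  .TTTT
  TTTTT
  TTTTT
  TTT.T
  TTT.T
Step 3: 0 trees catch fire, 0 burn out
  ..T.T
  .TTTT
  TTTTT
  TTTTT
  TTT.T
  TTT.T

..T.T
.TTTT
TTTTT
TTTTT
TTT.T
TTT.T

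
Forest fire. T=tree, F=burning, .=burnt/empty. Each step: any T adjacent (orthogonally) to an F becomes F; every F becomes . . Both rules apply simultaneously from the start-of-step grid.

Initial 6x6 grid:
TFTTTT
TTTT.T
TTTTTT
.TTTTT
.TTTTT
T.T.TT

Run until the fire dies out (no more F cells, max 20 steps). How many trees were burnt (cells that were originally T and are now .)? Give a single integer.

Answer: 29

Derivation:
Step 1: +3 fires, +1 burnt (F count now 3)
Step 2: +4 fires, +3 burnt (F count now 4)
Step 3: +5 fires, +4 burnt (F count now 5)
Step 4: +4 fires, +5 burnt (F count now 4)
Step 5: +4 fires, +4 burnt (F count now 4)
Step 6: +4 fires, +4 burnt (F count now 4)
Step 7: +2 fires, +4 burnt (F count now 2)
Step 8: +2 fires, +2 burnt (F count now 2)
Step 9: +1 fires, +2 burnt (F count now 1)
Step 10: +0 fires, +1 burnt (F count now 0)
Fire out after step 10
Initially T: 30, now '.': 35
Total burnt (originally-T cells now '.'): 29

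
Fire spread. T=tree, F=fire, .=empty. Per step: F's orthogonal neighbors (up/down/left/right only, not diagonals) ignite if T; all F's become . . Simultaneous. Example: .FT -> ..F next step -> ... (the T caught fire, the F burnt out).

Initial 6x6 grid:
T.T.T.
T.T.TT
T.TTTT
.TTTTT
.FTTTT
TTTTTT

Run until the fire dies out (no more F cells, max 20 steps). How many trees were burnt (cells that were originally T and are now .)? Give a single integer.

Step 1: +3 fires, +1 burnt (F count now 3)
Step 2: +4 fires, +3 burnt (F count now 4)
Step 3: +4 fires, +4 burnt (F count now 4)
Step 4: +5 fires, +4 burnt (F count now 5)
Step 5: +4 fires, +5 burnt (F count now 4)
Step 6: +2 fires, +4 burnt (F count now 2)
Step 7: +2 fires, +2 burnt (F count now 2)
Step 8: +0 fires, +2 burnt (F count now 0)
Fire out after step 8
Initially T: 27, now '.': 33
Total burnt (originally-T cells now '.'): 24

Answer: 24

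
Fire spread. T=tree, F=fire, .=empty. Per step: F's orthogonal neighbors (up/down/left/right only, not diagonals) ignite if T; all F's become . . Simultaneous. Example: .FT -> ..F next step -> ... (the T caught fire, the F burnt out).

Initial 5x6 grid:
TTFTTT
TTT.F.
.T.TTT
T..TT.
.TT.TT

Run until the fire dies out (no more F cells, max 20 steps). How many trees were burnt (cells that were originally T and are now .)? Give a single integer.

Step 1: +5 fires, +2 burnt (F count now 5)
Step 2: +6 fires, +5 burnt (F count now 6)
Step 3: +4 fires, +6 burnt (F count now 4)
Step 4: +1 fires, +4 burnt (F count now 1)
Step 5: +0 fires, +1 burnt (F count now 0)
Fire out after step 5
Initially T: 19, now '.': 27
Total burnt (originally-T cells now '.'): 16

Answer: 16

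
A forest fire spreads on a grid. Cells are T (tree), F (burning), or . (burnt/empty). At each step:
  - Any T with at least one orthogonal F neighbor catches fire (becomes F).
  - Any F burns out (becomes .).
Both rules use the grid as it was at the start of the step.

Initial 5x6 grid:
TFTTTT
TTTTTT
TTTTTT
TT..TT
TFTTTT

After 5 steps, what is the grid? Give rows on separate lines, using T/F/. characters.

Step 1: 6 trees catch fire, 2 burn out
  F.FTTT
  TFTTTT
  TTTTTT
  TF..TT
  F.FTTT
Step 2: 6 trees catch fire, 6 burn out
  ...FTT
  F.FTTT
  TFTTTT
  F...TT
  ...FTT
Step 3: 5 trees catch fire, 6 burn out
  ....FT
  ...FTT
  F.FTTT
  ....TT
  ....FT
Step 4: 5 trees catch fire, 5 burn out
  .....F
  ....FT
  ...FTT
  ....FT
  .....F
Step 5: 3 trees catch fire, 5 burn out
  ......
  .....F
  ....FT
  .....F
  ......

......
.....F
....FT
.....F
......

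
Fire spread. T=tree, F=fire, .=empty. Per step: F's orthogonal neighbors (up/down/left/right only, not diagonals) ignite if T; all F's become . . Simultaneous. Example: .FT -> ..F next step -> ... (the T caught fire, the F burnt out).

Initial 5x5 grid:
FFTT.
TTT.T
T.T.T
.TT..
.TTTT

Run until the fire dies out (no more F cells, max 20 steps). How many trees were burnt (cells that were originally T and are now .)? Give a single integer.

Answer: 13

Derivation:
Step 1: +3 fires, +2 burnt (F count now 3)
Step 2: +3 fires, +3 burnt (F count now 3)
Step 3: +1 fires, +3 burnt (F count now 1)
Step 4: +1 fires, +1 burnt (F count now 1)
Step 5: +2 fires, +1 burnt (F count now 2)
Step 6: +2 fires, +2 burnt (F count now 2)
Step 7: +1 fires, +2 burnt (F count now 1)
Step 8: +0 fires, +1 burnt (F count now 0)
Fire out after step 8
Initially T: 15, now '.': 23
Total burnt (originally-T cells now '.'): 13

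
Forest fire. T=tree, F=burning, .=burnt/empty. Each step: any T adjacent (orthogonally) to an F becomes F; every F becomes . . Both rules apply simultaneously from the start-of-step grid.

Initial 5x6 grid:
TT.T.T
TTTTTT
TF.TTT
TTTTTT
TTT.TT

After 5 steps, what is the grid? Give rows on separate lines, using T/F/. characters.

Step 1: 3 trees catch fire, 1 burn out
  TT.T.T
  TFTTTT
  F..TTT
  TFTTTT
  TTT.TT
Step 2: 6 trees catch fire, 3 burn out
  TF.T.T
  F.FTTT
  ...TTT
  F.FTTT
  TFT.TT
Step 3: 5 trees catch fire, 6 burn out
  F..T.T
  ...FTT
  ...TTT
  ...FTT
  F.F.TT
Step 4: 4 trees catch fire, 5 burn out
  ...F.T
  ....FT
  ...FTT
  ....FT
  ....TT
Step 5: 4 trees catch fire, 4 burn out
  .....T
  .....F
  ....FT
  .....F
  ....FT

.....T
.....F
....FT
.....F
....FT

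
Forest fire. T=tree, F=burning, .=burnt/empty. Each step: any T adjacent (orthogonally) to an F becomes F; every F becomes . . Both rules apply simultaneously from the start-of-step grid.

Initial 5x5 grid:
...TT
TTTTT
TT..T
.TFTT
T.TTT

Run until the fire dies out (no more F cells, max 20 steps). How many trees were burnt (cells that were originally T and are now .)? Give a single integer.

Answer: 16

Derivation:
Step 1: +3 fires, +1 burnt (F count now 3)
Step 2: +3 fires, +3 burnt (F count now 3)
Step 3: +4 fires, +3 burnt (F count now 4)
Step 4: +3 fires, +4 burnt (F count now 3)
Step 5: +2 fires, +3 burnt (F count now 2)
Step 6: +1 fires, +2 burnt (F count now 1)
Step 7: +0 fires, +1 burnt (F count now 0)
Fire out after step 7
Initially T: 17, now '.': 24
Total burnt (originally-T cells now '.'): 16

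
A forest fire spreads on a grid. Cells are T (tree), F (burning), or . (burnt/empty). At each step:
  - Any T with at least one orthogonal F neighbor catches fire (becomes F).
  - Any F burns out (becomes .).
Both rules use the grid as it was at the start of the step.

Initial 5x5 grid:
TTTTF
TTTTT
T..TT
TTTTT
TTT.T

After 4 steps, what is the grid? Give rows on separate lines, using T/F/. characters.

Step 1: 2 trees catch fire, 1 burn out
  TTTF.
  TTTTF
  T..TT
  TTTTT
  TTT.T
Step 2: 3 trees catch fire, 2 burn out
  TTF..
  TTTF.
  T..TF
  TTTTT
  TTT.T
Step 3: 4 trees catch fire, 3 burn out
  TF...
  TTF..
  T..F.
  TTTTF
  TTT.T
Step 4: 4 trees catch fire, 4 burn out
  F....
  TF...
  T....
  TTTF.
  TTT.F

F....
TF...
T....
TTTF.
TTT.F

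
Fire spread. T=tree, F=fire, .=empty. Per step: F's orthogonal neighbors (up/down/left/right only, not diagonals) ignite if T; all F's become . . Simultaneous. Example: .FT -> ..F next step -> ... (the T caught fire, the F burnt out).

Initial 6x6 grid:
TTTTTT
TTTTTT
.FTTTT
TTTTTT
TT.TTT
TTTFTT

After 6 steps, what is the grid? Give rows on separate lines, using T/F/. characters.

Step 1: 6 trees catch fire, 2 burn out
  TTTTTT
  TFTTTT
  ..FTTT
  TFTTTT
  TT.FTT
  TTF.FT
Step 2: 11 trees catch fire, 6 burn out
  TFTTTT
  F.FTTT
  ...FTT
  F.FFTT
  TF..FT
  TF...F
Step 3: 8 trees catch fire, 11 burn out
  F.FTTT
  ...FTT
  ....FT
  ....FT
  F....F
  F.....
Step 4: 4 trees catch fire, 8 burn out
  ...FTT
  ....FT
  .....F
  .....F
  ......
  ......
Step 5: 2 trees catch fire, 4 burn out
  ....FT
  .....F
  ......
  ......
  ......
  ......
Step 6: 1 trees catch fire, 2 burn out
  .....F
  ......
  ......
  ......
  ......
  ......

.....F
......
......
......
......
......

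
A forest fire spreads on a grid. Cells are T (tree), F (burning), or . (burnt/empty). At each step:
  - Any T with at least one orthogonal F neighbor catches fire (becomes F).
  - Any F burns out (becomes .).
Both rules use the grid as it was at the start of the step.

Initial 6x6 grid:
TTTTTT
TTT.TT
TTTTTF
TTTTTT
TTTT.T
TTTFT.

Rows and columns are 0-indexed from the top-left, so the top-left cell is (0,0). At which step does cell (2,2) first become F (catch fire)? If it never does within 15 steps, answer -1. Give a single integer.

Step 1: cell (2,2)='T' (+6 fires, +2 burnt)
Step 2: cell (2,2)='T' (+8 fires, +6 burnt)
Step 3: cell (2,2)='F' (+5 fires, +8 burnt)
  -> target ignites at step 3
Step 4: cell (2,2)='.' (+5 fires, +5 burnt)
Step 5: cell (2,2)='.' (+4 fires, +5 burnt)
Step 6: cell (2,2)='.' (+2 fires, +4 burnt)
Step 7: cell (2,2)='.' (+1 fires, +2 burnt)
Step 8: cell (2,2)='.' (+0 fires, +1 burnt)
  fire out at step 8

3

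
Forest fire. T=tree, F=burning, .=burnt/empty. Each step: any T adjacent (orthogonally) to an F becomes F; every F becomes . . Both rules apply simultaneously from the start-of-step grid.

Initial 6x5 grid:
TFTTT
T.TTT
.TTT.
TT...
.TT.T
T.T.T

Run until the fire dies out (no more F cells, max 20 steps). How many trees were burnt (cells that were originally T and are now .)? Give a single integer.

Answer: 16

Derivation:
Step 1: +2 fires, +1 burnt (F count now 2)
Step 2: +3 fires, +2 burnt (F count now 3)
Step 3: +3 fires, +3 burnt (F count now 3)
Step 4: +3 fires, +3 burnt (F count now 3)
Step 5: +1 fires, +3 burnt (F count now 1)
Step 6: +2 fires, +1 burnt (F count now 2)
Step 7: +1 fires, +2 burnt (F count now 1)
Step 8: +1 fires, +1 burnt (F count now 1)
Step 9: +0 fires, +1 burnt (F count now 0)
Fire out after step 9
Initially T: 19, now '.': 27
Total burnt (originally-T cells now '.'): 16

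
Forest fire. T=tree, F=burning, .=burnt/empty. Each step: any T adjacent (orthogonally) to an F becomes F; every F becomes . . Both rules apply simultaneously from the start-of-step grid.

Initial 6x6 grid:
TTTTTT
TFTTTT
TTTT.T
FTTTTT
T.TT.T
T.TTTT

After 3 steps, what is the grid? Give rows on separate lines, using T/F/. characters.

Step 1: 7 trees catch fire, 2 burn out
  TFTTTT
  F.FTTT
  FFTT.T
  .FTTTT
  F.TT.T
  T.TTTT
Step 2: 6 trees catch fire, 7 burn out
  F.FTTT
  ...FTT
  ..FT.T
  ..FTTT
  ..TT.T
  F.TTTT
Step 3: 5 trees catch fire, 6 burn out
  ...FTT
  ....FT
  ...F.T
  ...FTT
  ..FT.T
  ..TTTT

...FTT
....FT
...F.T
...FTT
..FT.T
..TTTT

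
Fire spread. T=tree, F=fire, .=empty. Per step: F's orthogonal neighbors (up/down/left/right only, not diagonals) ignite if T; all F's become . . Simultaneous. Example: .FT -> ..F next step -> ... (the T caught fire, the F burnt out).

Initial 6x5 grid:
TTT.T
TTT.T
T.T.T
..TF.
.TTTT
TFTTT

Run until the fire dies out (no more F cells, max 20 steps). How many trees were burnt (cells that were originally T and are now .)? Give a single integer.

Answer: 17

Derivation:
Step 1: +5 fires, +2 burnt (F count now 5)
Step 2: +4 fires, +5 burnt (F count now 4)
Step 3: +2 fires, +4 burnt (F count now 2)
Step 4: +2 fires, +2 burnt (F count now 2)
Step 5: +2 fires, +2 burnt (F count now 2)
Step 6: +2 fires, +2 burnt (F count now 2)
Step 7: +0 fires, +2 burnt (F count now 0)
Fire out after step 7
Initially T: 20, now '.': 27
Total burnt (originally-T cells now '.'): 17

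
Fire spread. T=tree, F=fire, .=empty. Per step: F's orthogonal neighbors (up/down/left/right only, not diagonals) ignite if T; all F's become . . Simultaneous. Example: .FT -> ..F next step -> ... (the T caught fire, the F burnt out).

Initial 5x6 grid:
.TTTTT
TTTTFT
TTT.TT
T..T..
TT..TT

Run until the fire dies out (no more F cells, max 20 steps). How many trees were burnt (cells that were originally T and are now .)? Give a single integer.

Step 1: +4 fires, +1 burnt (F count now 4)
Step 2: +4 fires, +4 burnt (F count now 4)
Step 3: +3 fires, +4 burnt (F count now 3)
Step 4: +3 fires, +3 burnt (F count now 3)
Step 5: +1 fires, +3 burnt (F count now 1)
Step 6: +1 fires, +1 burnt (F count now 1)
Step 7: +1 fires, +1 burnt (F count now 1)
Step 8: +1 fires, +1 burnt (F count now 1)
Step 9: +0 fires, +1 burnt (F count now 0)
Fire out after step 9
Initially T: 21, now '.': 27
Total burnt (originally-T cells now '.'): 18

Answer: 18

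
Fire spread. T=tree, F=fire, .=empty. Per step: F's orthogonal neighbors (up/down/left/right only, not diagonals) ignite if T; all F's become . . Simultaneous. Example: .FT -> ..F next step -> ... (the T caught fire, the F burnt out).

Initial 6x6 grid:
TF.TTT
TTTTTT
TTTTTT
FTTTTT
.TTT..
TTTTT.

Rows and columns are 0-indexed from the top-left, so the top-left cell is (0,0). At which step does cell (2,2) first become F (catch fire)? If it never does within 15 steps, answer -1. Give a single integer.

Step 1: cell (2,2)='T' (+4 fires, +2 burnt)
Step 2: cell (2,2)='T' (+5 fires, +4 burnt)
Step 3: cell (2,2)='F' (+5 fires, +5 burnt)
  -> target ignites at step 3
Step 4: cell (2,2)='.' (+7 fires, +5 burnt)
Step 5: cell (2,2)='.' (+5 fires, +7 burnt)
Step 6: cell (2,2)='.' (+3 fires, +5 burnt)
Step 7: cell (2,2)='.' (+0 fires, +3 burnt)
  fire out at step 7

3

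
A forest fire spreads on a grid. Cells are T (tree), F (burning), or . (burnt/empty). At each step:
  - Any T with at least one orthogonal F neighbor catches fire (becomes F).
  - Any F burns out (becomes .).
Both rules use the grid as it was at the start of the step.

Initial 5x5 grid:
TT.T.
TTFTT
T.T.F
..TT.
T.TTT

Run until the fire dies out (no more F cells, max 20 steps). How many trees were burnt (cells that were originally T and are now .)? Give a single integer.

Answer: 14

Derivation:
Step 1: +4 fires, +2 burnt (F count now 4)
Step 2: +4 fires, +4 burnt (F count now 4)
Step 3: +4 fires, +4 burnt (F count now 4)
Step 4: +1 fires, +4 burnt (F count now 1)
Step 5: +1 fires, +1 burnt (F count now 1)
Step 6: +0 fires, +1 burnt (F count now 0)
Fire out after step 6
Initially T: 15, now '.': 24
Total burnt (originally-T cells now '.'): 14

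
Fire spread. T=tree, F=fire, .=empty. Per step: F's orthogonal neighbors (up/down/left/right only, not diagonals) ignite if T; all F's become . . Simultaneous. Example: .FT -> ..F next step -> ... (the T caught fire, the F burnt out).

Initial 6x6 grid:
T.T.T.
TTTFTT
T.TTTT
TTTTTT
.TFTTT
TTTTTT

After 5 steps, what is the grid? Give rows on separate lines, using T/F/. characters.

Step 1: 7 trees catch fire, 2 burn out
  T.T.T.
  TTF.FT
  T.TFTT
  TTFTTT
  .F.FTT
  TTFTTT
Step 2: 11 trees catch fire, 7 burn out
  T.F.F.
  TF...F
  T.F.FT
  TF.FTT
  ....FT
  TF.FTT
Step 3: 7 trees catch fire, 11 burn out
  T.....
  F.....
  T....F
  F...FT
  .....F
  F...FT
Step 4: 4 trees catch fire, 7 burn out
  F.....
  ......
  F.....
  .....F
  ......
  .....F
Step 5: 0 trees catch fire, 4 burn out
  ......
  ......
  ......
  ......
  ......
  ......

......
......
......
......
......
......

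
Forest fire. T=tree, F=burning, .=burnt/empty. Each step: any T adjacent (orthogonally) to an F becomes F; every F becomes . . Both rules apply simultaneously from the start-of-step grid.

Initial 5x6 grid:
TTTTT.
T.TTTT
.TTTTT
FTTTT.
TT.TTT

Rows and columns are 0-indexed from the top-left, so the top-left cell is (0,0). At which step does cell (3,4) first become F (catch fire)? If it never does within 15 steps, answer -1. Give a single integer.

Step 1: cell (3,4)='T' (+2 fires, +1 burnt)
Step 2: cell (3,4)='T' (+3 fires, +2 burnt)
Step 3: cell (3,4)='T' (+2 fires, +3 burnt)
Step 4: cell (3,4)='F' (+4 fires, +2 burnt)
  -> target ignites at step 4
Step 5: cell (3,4)='.' (+4 fires, +4 burnt)
Step 6: cell (3,4)='.' (+5 fires, +4 burnt)
Step 7: cell (3,4)='.' (+3 fires, +5 burnt)
Step 8: cell (3,4)='.' (+1 fires, +3 burnt)
Step 9: cell (3,4)='.' (+0 fires, +1 burnt)
  fire out at step 9

4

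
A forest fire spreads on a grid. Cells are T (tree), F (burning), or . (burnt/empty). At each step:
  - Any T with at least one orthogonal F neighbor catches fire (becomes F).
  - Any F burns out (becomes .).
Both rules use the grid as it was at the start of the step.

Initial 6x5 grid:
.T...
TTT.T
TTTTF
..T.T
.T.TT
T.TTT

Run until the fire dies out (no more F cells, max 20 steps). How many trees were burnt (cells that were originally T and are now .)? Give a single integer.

Answer: 16

Derivation:
Step 1: +3 fires, +1 burnt (F count now 3)
Step 2: +2 fires, +3 burnt (F count now 2)
Step 3: +5 fires, +2 burnt (F count now 5)
Step 4: +3 fires, +5 burnt (F count now 3)
Step 5: +3 fires, +3 burnt (F count now 3)
Step 6: +0 fires, +3 burnt (F count now 0)
Fire out after step 6
Initially T: 18, now '.': 28
Total burnt (originally-T cells now '.'): 16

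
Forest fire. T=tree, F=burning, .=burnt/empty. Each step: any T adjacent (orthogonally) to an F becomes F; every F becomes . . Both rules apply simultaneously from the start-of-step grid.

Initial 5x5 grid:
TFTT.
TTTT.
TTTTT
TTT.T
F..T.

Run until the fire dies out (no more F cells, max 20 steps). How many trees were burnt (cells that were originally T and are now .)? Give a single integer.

Answer: 16

Derivation:
Step 1: +4 fires, +2 burnt (F count now 4)
Step 2: +6 fires, +4 burnt (F count now 6)
Step 3: +3 fires, +6 burnt (F count now 3)
Step 4: +1 fires, +3 burnt (F count now 1)
Step 5: +1 fires, +1 burnt (F count now 1)
Step 6: +1 fires, +1 burnt (F count now 1)
Step 7: +0 fires, +1 burnt (F count now 0)
Fire out after step 7
Initially T: 17, now '.': 24
Total burnt (originally-T cells now '.'): 16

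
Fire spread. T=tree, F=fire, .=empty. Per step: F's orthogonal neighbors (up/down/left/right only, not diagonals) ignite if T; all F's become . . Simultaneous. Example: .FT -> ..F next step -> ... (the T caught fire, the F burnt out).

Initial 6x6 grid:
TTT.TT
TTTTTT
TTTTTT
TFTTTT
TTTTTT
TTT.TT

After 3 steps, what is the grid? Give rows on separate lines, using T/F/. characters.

Step 1: 4 trees catch fire, 1 burn out
  TTT.TT
  TTTTTT
  TFTTTT
  F.FTTT
  TFTTTT
  TTT.TT
Step 2: 7 trees catch fire, 4 burn out
  TTT.TT
  TFTTTT
  F.FTTT
  ...FTT
  F.FTTT
  TFT.TT
Step 3: 8 trees catch fire, 7 burn out
  TFT.TT
  F.FTTT
  ...FTT
  ....FT
  ...FTT
  F.F.TT

TFT.TT
F.FTTT
...FTT
....FT
...FTT
F.F.TT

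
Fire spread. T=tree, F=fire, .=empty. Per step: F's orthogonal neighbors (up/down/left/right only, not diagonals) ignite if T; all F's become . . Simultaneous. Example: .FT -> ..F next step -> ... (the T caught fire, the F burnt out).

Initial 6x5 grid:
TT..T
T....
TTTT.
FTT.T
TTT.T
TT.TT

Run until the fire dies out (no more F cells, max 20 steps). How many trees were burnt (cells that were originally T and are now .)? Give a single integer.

Answer: 14

Derivation:
Step 1: +3 fires, +1 burnt (F count now 3)
Step 2: +5 fires, +3 burnt (F count now 5)
Step 3: +4 fires, +5 burnt (F count now 4)
Step 4: +2 fires, +4 burnt (F count now 2)
Step 5: +0 fires, +2 burnt (F count now 0)
Fire out after step 5
Initially T: 19, now '.': 25
Total burnt (originally-T cells now '.'): 14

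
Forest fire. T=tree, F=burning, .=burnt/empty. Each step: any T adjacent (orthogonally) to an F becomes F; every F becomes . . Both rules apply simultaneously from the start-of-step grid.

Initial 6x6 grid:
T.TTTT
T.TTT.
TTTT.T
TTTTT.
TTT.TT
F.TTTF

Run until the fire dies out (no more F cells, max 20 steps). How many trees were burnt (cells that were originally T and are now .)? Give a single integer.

Answer: 26

Derivation:
Step 1: +3 fires, +2 burnt (F count now 3)
Step 2: +4 fires, +3 burnt (F count now 4)
Step 3: +5 fires, +4 burnt (F count now 5)
Step 4: +4 fires, +5 burnt (F count now 4)
Step 5: +3 fires, +4 burnt (F count now 3)
Step 6: +2 fires, +3 burnt (F count now 2)
Step 7: +3 fires, +2 burnt (F count now 3)
Step 8: +1 fires, +3 burnt (F count now 1)
Step 9: +1 fires, +1 burnt (F count now 1)
Step 10: +0 fires, +1 burnt (F count now 0)
Fire out after step 10
Initially T: 27, now '.': 35
Total burnt (originally-T cells now '.'): 26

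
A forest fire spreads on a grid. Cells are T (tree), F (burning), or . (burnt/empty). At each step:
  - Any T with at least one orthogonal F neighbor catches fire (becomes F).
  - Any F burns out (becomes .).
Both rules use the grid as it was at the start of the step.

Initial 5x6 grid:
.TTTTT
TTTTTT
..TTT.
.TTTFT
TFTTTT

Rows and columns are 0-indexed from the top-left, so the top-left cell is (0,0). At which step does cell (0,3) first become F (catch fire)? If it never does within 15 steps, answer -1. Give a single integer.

Step 1: cell (0,3)='T' (+7 fires, +2 burnt)
Step 2: cell (0,3)='T' (+5 fires, +7 burnt)
Step 3: cell (0,3)='T' (+4 fires, +5 burnt)
Step 4: cell (0,3)='F' (+3 fires, +4 burnt)
  -> target ignites at step 4
Step 5: cell (0,3)='.' (+2 fires, +3 burnt)
Step 6: cell (0,3)='.' (+2 fires, +2 burnt)
Step 7: cell (0,3)='.' (+0 fires, +2 burnt)
  fire out at step 7

4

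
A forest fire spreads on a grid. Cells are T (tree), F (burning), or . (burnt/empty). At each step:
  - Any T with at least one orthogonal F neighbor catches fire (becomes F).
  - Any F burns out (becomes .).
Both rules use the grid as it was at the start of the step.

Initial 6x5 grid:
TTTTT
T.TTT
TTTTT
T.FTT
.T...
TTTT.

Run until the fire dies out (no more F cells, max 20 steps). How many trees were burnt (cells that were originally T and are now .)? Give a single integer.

Step 1: +2 fires, +1 burnt (F count now 2)
Step 2: +4 fires, +2 burnt (F count now 4)
Step 3: +4 fires, +4 burnt (F count now 4)
Step 4: +5 fires, +4 burnt (F count now 5)
Step 5: +2 fires, +5 burnt (F count now 2)
Step 6: +0 fires, +2 burnt (F count now 0)
Fire out after step 6
Initially T: 22, now '.': 25
Total burnt (originally-T cells now '.'): 17

Answer: 17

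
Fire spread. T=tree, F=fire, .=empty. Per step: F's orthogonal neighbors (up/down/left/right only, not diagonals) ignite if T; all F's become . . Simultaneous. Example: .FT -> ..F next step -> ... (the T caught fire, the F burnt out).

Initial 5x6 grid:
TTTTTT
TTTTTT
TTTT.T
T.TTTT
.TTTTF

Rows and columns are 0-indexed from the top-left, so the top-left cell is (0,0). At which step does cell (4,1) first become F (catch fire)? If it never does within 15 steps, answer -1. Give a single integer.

Step 1: cell (4,1)='T' (+2 fires, +1 burnt)
Step 2: cell (4,1)='T' (+3 fires, +2 burnt)
Step 3: cell (4,1)='T' (+3 fires, +3 burnt)
Step 4: cell (4,1)='F' (+5 fires, +3 burnt)
  -> target ignites at step 4
Step 5: cell (4,1)='.' (+3 fires, +5 burnt)
Step 6: cell (4,1)='.' (+3 fires, +3 burnt)
Step 7: cell (4,1)='.' (+3 fires, +3 burnt)
Step 8: cell (4,1)='.' (+3 fires, +3 burnt)
Step 9: cell (4,1)='.' (+1 fires, +3 burnt)
Step 10: cell (4,1)='.' (+0 fires, +1 burnt)
  fire out at step 10

4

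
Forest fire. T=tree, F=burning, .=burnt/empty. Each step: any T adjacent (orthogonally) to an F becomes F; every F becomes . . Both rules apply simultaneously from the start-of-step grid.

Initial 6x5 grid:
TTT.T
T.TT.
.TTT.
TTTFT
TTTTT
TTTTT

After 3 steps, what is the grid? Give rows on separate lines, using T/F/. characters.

Step 1: 4 trees catch fire, 1 burn out
  TTT.T
  T.TT.
  .TTF.
  TTF.F
  TTTFT
  TTTTT
Step 2: 6 trees catch fire, 4 burn out
  TTT.T
  T.TF.
  .TF..
  TF...
  TTF.F
  TTTFT
Step 3: 6 trees catch fire, 6 burn out
  TTT.T
  T.F..
  .F...
  F....
  TF...
  TTF.F

TTT.T
T.F..
.F...
F....
TF...
TTF.F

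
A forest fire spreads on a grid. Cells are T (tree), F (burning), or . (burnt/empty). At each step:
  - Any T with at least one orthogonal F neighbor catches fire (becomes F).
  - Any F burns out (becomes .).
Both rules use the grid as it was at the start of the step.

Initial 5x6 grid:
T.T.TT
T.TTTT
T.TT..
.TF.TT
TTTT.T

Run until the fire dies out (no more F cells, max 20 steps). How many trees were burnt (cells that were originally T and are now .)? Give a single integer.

Answer: 14

Derivation:
Step 1: +3 fires, +1 burnt (F count now 3)
Step 2: +4 fires, +3 burnt (F count now 4)
Step 3: +3 fires, +4 burnt (F count now 3)
Step 4: +1 fires, +3 burnt (F count now 1)
Step 5: +2 fires, +1 burnt (F count now 2)
Step 6: +1 fires, +2 burnt (F count now 1)
Step 7: +0 fires, +1 burnt (F count now 0)
Fire out after step 7
Initially T: 20, now '.': 24
Total burnt (originally-T cells now '.'): 14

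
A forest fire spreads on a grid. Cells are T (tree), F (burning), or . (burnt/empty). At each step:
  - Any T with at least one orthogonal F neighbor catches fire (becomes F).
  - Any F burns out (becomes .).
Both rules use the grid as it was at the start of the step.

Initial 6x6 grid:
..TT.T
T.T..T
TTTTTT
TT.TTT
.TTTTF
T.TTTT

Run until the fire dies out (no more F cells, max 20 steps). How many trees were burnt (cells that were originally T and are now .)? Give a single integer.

Answer: 25

Derivation:
Step 1: +3 fires, +1 burnt (F count now 3)
Step 2: +4 fires, +3 burnt (F count now 4)
Step 3: +5 fires, +4 burnt (F count now 5)
Step 4: +4 fires, +5 burnt (F count now 4)
Step 5: +2 fires, +4 burnt (F count now 2)
Step 6: +3 fires, +2 burnt (F count now 3)
Step 7: +2 fires, +3 burnt (F count now 2)
Step 8: +2 fires, +2 burnt (F count now 2)
Step 9: +0 fires, +2 burnt (F count now 0)
Fire out after step 9
Initially T: 26, now '.': 35
Total burnt (originally-T cells now '.'): 25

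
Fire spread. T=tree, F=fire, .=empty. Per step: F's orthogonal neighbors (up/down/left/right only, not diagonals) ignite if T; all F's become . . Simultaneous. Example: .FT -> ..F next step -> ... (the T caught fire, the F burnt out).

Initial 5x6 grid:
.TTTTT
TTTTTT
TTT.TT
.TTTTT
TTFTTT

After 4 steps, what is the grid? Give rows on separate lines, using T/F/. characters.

Step 1: 3 trees catch fire, 1 burn out
  .TTTTT
  TTTTTT
  TTT.TT
  .TFTTT
  TF.FTT
Step 2: 5 trees catch fire, 3 burn out
  .TTTTT
  TTTTTT
  TTF.TT
  .F.FTT
  F...FT
Step 3: 4 trees catch fire, 5 burn out
  .TTTTT
  TTFTTT
  TF..TT
  ....FT
  .....F
Step 4: 6 trees catch fire, 4 burn out
  .TFTTT
  TF.FTT
  F...FT
  .....F
  ......

.TFTTT
TF.FTT
F...FT
.....F
......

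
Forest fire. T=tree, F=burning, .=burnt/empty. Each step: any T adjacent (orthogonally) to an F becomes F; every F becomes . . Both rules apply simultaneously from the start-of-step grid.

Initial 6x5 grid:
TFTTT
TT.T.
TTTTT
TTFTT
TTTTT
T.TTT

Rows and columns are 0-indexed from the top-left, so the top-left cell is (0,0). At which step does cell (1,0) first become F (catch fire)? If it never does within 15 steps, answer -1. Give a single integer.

Step 1: cell (1,0)='T' (+7 fires, +2 burnt)
Step 2: cell (1,0)='F' (+9 fires, +7 burnt)
  -> target ignites at step 2
Step 3: cell (1,0)='.' (+7 fires, +9 burnt)
Step 4: cell (1,0)='.' (+2 fires, +7 burnt)
Step 5: cell (1,0)='.' (+0 fires, +2 burnt)
  fire out at step 5

2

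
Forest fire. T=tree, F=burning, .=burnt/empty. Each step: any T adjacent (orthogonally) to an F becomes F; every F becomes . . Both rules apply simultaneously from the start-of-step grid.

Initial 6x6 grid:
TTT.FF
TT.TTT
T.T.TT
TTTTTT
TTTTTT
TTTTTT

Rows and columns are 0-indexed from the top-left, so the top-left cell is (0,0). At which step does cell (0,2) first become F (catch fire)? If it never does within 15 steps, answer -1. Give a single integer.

Step 1: cell (0,2)='T' (+2 fires, +2 burnt)
Step 2: cell (0,2)='T' (+3 fires, +2 burnt)
Step 3: cell (0,2)='T' (+2 fires, +3 burnt)
Step 4: cell (0,2)='T' (+3 fires, +2 burnt)
Step 5: cell (0,2)='T' (+4 fires, +3 burnt)
Step 6: cell (0,2)='T' (+4 fires, +4 burnt)
Step 7: cell (0,2)='T' (+3 fires, +4 burnt)
Step 8: cell (0,2)='T' (+3 fires, +3 burnt)
Step 9: cell (0,2)='T' (+2 fires, +3 burnt)
Step 10: cell (0,2)='T' (+2 fires, +2 burnt)
Step 11: cell (0,2)='T' (+1 fires, +2 burnt)
Step 12: cell (0,2)='F' (+1 fires, +1 burnt)
  -> target ignites at step 12
Step 13: cell (0,2)='.' (+0 fires, +1 burnt)
  fire out at step 13

12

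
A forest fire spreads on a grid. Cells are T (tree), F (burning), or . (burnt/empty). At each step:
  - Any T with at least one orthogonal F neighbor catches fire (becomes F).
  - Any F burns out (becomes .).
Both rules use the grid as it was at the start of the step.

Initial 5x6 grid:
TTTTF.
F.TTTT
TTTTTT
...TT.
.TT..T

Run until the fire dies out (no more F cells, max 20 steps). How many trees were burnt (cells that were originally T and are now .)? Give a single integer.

Step 1: +4 fires, +2 burnt (F count now 4)
Step 2: +6 fires, +4 burnt (F count now 6)
Step 3: +5 fires, +6 burnt (F count now 5)
Step 4: +1 fires, +5 burnt (F count now 1)
Step 5: +0 fires, +1 burnt (F count now 0)
Fire out after step 5
Initially T: 19, now '.': 27
Total burnt (originally-T cells now '.'): 16

Answer: 16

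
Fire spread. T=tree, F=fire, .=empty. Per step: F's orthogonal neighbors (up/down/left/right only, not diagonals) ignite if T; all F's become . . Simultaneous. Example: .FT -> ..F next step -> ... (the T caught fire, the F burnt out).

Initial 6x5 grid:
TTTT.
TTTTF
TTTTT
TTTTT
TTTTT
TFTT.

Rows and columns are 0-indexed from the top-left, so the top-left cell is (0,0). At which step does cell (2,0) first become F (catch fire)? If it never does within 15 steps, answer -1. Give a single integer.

Step 1: cell (2,0)='T' (+5 fires, +2 burnt)
Step 2: cell (2,0)='T' (+8 fires, +5 burnt)
Step 3: cell (2,0)='T' (+9 fires, +8 burnt)
Step 4: cell (2,0)='F' (+3 fires, +9 burnt)
  -> target ignites at step 4
Step 5: cell (2,0)='.' (+1 fires, +3 burnt)
Step 6: cell (2,0)='.' (+0 fires, +1 burnt)
  fire out at step 6

4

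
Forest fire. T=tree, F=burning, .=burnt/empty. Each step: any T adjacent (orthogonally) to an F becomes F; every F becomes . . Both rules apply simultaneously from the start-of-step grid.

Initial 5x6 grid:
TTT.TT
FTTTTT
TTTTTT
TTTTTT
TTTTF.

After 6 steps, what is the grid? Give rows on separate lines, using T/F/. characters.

Step 1: 5 trees catch fire, 2 burn out
  FTT.TT
  .FTTTT
  FTTTTT
  TTTTFT
  TTTF..
Step 2: 8 trees catch fire, 5 burn out
  .FT.TT
  ..FTTT
  .FTTFT
  FTTF.F
  TTF...
Step 3: 10 trees catch fire, 8 burn out
  ..F.TT
  ...FFT
  ..FF.F
  .FF...
  FF....
Step 4: 2 trees catch fire, 10 burn out
  ....FT
  .....F
  ......
  ......
  ......
Step 5: 1 trees catch fire, 2 burn out
  .....F
  ......
  ......
  ......
  ......
Step 6: 0 trees catch fire, 1 burn out
  ......
  ......
  ......
  ......
  ......

......
......
......
......
......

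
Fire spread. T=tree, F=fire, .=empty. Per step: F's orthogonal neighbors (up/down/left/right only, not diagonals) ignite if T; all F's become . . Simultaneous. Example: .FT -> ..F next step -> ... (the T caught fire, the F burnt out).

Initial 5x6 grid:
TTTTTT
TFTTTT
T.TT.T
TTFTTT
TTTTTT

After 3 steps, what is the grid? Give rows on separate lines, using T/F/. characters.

Step 1: 7 trees catch fire, 2 burn out
  TFTTTT
  F.FTTT
  T.FT.T
  TF.FTT
  TTFTTT
Step 2: 9 trees catch fire, 7 burn out
  F.FTTT
  ...FTT
  F..F.T
  F...FT
  TF.FTT
Step 3: 5 trees catch fire, 9 burn out
  ...FTT
  ....FT
  .....T
  .....F
  F...FT

...FTT
....FT
.....T
.....F
F...FT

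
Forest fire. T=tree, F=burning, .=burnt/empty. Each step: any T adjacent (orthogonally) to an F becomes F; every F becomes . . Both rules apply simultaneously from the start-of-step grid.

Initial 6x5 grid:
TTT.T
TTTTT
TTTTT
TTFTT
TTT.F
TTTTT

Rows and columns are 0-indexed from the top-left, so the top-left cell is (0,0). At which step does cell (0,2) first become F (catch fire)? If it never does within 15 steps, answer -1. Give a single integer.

Step 1: cell (0,2)='T' (+6 fires, +2 burnt)
Step 2: cell (0,2)='T' (+8 fires, +6 burnt)
Step 3: cell (0,2)='F' (+7 fires, +8 burnt)
  -> target ignites at step 3
Step 4: cell (0,2)='.' (+4 fires, +7 burnt)
Step 5: cell (0,2)='.' (+1 fires, +4 burnt)
Step 6: cell (0,2)='.' (+0 fires, +1 burnt)
  fire out at step 6

3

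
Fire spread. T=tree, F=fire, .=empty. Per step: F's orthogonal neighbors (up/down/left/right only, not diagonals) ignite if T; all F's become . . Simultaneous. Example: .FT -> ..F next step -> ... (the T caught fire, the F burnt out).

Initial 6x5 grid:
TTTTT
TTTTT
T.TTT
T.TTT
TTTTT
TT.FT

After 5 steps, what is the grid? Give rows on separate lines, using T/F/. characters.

Step 1: 2 trees catch fire, 1 burn out
  TTTTT
  TTTTT
  T.TTT
  T.TTT
  TTTFT
  TT..F
Step 2: 3 trees catch fire, 2 burn out
  TTTTT
  TTTTT
  T.TTT
  T.TFT
  TTF.F
  TT...
Step 3: 4 trees catch fire, 3 burn out
  TTTTT
  TTTTT
  T.TFT
  T.F.F
  TF...
  TT...
Step 4: 5 trees catch fire, 4 burn out
  TTTTT
  TTTFT
  T.F.F
  T....
  F....
  TF...
Step 5: 5 trees catch fire, 5 burn out
  TTTFT
  TTF.F
  T....
  F....
  .....
  F....

TTTFT
TTF.F
T....
F....
.....
F....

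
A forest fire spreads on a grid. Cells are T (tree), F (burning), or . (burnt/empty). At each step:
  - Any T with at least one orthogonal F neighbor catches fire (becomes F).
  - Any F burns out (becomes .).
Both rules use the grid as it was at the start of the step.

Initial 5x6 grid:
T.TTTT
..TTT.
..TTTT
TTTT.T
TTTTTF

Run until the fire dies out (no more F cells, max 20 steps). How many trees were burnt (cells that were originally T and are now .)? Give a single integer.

Answer: 21

Derivation:
Step 1: +2 fires, +1 burnt (F count now 2)
Step 2: +2 fires, +2 burnt (F count now 2)
Step 3: +3 fires, +2 burnt (F count now 3)
Step 4: +4 fires, +3 burnt (F count now 4)
Step 5: +5 fires, +4 burnt (F count now 5)
Step 6: +4 fires, +5 burnt (F count now 4)
Step 7: +1 fires, +4 burnt (F count now 1)
Step 8: +0 fires, +1 burnt (F count now 0)
Fire out after step 8
Initially T: 22, now '.': 29
Total burnt (originally-T cells now '.'): 21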